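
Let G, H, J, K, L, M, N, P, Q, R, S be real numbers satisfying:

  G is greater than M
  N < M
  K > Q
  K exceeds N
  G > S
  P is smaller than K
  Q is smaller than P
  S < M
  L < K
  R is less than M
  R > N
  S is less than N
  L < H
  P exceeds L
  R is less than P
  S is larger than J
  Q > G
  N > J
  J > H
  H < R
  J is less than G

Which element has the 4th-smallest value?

S

Piecing the relations together gives one ordering: L < H < J < S < N < R < M < G < Q < P < K.
Counting 4 from the smallest end gives S.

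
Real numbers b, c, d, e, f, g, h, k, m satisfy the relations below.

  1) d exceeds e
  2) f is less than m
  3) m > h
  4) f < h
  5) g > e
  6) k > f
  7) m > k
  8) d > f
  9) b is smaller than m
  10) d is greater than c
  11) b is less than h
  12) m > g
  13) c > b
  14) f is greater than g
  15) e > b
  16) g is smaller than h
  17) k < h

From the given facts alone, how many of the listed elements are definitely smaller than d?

5

Directly below d: e, c, f.
One step further: b, g (5 so far).
Nothing else is reachable below d; 5 in all.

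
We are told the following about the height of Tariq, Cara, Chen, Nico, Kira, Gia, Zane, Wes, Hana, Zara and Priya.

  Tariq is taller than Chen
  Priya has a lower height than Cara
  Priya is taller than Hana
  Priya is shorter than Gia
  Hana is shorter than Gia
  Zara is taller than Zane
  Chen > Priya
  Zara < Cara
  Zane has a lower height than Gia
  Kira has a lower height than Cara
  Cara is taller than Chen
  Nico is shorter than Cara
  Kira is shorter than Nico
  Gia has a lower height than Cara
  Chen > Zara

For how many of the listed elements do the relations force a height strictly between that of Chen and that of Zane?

Chaining upward from Zane reaches: Zara, Gia, Tariq, Cara.
Chaining downward from Chen reaches: Zara, Hana, Priya.
Strictly between Zane and Chen are those in both lists: Zara — 1 element.

1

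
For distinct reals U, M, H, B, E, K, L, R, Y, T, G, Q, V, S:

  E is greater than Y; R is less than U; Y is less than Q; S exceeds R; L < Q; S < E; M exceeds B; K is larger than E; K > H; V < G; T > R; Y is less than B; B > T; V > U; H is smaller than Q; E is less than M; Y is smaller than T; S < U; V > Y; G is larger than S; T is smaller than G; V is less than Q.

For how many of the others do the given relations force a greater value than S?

7

From S the given relations immediately reach U, E, G.
From those, V, M, K — 6 in total.
From those, Q — 7 in total.
Nothing else is reachable above S; 7 in all.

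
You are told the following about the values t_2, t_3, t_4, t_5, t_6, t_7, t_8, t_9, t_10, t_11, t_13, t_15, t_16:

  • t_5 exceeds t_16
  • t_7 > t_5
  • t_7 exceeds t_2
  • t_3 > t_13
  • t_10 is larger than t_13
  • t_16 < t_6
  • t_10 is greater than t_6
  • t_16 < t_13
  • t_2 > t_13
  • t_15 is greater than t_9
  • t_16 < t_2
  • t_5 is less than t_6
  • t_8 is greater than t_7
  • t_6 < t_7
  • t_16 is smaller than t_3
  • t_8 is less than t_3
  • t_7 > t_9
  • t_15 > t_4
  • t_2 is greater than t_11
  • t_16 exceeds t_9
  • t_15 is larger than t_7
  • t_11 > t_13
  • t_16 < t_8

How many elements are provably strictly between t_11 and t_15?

2

Chaining upward from t_11 reaches: t_2, t_7, t_8, t_3.
Chaining downward from t_15 reaches: t_9, t_16, t_13, t_5, t_4, t_2, t_6, t_7.
Strictly between t_11 and t_15 are those in both lists: t_2, t_7 — 2 elements.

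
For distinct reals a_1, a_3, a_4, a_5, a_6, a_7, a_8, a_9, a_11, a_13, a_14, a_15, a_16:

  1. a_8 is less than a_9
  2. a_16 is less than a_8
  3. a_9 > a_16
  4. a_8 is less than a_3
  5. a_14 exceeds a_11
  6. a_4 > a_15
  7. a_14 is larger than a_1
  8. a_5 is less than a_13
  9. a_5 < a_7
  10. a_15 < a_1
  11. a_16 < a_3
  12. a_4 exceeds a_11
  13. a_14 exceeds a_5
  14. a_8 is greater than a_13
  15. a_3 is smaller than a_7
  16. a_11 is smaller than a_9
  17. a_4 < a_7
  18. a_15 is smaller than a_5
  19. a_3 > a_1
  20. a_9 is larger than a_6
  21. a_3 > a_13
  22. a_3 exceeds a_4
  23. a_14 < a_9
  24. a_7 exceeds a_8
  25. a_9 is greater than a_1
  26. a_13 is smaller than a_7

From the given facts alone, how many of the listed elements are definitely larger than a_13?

4

Directly above a_13: a_8, a_3, a_7.
One step further: a_9 (4 so far).
Nothing else is reachable above a_13; 4 in all.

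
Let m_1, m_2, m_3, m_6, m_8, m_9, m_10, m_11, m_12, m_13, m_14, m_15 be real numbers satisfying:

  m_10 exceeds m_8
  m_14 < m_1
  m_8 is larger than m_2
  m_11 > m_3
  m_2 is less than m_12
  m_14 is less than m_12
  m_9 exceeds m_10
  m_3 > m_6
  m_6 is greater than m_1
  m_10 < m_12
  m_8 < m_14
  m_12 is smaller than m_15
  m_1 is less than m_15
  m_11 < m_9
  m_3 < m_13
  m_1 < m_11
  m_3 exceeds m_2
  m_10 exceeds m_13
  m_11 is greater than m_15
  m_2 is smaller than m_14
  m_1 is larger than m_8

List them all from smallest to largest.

m_2 < m_8 < m_14 < m_1 < m_6 < m_3 < m_13 < m_10 < m_12 < m_15 < m_11 < m_9

Nothing is placed below m_2, so it is least; from there m_2 < m_8; m_8 < m_14; m_14 < m_1; m_1 < m_6; m_6 < m_3; m_3 < m_13; m_13 < m_10; m_10 < m_12; m_12 < m_15; m_15 < m_11; m_11 < m_9, each given directly.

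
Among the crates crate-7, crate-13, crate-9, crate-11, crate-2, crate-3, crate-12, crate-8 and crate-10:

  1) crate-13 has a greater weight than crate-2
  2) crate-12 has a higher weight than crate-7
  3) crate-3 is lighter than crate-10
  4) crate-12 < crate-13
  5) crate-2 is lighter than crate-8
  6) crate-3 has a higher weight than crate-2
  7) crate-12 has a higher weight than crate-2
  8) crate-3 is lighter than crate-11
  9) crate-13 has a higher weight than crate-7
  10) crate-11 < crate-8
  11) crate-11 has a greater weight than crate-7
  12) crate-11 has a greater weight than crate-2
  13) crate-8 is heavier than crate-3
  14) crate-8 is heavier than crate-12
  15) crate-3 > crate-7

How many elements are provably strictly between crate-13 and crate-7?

Chaining upward from crate-7 reaches: crate-3, crate-12, crate-11, crate-8, crate-10.
Chaining downward from crate-13 reaches: crate-2, crate-12.
Strictly between crate-7 and crate-13 are those in both lists: crate-12 — 1 element.

1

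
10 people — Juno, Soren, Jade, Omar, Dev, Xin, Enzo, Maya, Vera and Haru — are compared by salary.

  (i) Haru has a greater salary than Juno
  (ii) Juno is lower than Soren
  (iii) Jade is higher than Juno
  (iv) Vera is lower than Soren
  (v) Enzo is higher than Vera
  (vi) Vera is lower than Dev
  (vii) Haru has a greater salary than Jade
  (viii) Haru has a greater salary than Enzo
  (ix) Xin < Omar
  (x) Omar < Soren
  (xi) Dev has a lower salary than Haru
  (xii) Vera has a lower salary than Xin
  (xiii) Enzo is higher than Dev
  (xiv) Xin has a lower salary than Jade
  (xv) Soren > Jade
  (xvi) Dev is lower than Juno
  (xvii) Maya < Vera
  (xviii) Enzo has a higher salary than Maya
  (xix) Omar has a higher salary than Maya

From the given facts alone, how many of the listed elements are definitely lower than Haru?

Directly below Haru: Dev, Enzo, Juno, Jade.
One step further: Maya, Vera, Xin (7 so far).
Nothing else is reachable below Haru; 7 in all.

7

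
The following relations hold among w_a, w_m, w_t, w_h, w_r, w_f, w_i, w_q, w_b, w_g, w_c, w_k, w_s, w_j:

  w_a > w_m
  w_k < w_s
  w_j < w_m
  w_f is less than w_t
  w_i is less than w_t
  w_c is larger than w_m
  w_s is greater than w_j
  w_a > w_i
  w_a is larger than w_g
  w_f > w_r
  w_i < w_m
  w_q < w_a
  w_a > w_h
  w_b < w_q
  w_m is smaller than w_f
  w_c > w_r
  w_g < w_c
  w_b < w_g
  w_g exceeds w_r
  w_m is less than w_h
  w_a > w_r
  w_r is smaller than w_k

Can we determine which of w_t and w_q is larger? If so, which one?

undetermined

Following every chain through w_q: above w_q we get w_a; below w_q we get w_b.
w_t is not reached, and no chain runs the other way from w_t to w_q.
So the given relations leave the order of w_q and w_t undetermined.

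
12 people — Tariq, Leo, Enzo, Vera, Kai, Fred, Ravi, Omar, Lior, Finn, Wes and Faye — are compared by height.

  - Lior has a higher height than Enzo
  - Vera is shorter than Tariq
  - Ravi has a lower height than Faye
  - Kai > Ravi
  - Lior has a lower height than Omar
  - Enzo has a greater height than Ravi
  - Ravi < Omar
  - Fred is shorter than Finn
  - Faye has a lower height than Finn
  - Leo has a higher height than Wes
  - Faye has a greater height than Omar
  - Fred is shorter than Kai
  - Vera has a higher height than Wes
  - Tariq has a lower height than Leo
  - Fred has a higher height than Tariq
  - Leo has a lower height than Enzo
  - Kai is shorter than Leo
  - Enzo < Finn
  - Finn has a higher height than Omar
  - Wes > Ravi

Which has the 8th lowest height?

Enzo

Chaining the given pairs: Ravi < Wes < Vera < Tariq < Fred < Kai < Leo < Enzo < Lior < Omar < Faye < Finn.
The 8th smallest is Enzo.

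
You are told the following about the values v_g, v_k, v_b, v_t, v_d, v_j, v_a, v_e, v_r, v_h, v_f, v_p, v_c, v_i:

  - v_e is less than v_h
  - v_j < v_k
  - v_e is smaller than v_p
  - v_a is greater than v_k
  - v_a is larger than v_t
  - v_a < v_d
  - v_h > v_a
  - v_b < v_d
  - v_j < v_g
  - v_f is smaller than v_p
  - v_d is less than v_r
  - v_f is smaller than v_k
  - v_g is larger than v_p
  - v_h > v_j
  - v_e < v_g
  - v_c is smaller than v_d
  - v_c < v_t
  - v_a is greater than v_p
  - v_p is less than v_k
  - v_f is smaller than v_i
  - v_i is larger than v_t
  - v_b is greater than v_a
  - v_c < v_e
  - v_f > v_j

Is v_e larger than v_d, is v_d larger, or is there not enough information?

v_d

The relevant relations are v_e < v_p; v_p < v_k; v_k < v_a; v_a < v_b; v_b < v_d.
Together: v_e < v_p < v_k < v_a < v_b < v_d.
So v_d is larger.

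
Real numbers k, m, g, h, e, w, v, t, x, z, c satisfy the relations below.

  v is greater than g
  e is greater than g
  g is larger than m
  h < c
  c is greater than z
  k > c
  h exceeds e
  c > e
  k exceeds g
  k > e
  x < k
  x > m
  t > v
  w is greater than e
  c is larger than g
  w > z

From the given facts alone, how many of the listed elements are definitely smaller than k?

The elements the relations force below k are z, m, g, e, h, x, c — no chain reaches any other.
That is 7.

7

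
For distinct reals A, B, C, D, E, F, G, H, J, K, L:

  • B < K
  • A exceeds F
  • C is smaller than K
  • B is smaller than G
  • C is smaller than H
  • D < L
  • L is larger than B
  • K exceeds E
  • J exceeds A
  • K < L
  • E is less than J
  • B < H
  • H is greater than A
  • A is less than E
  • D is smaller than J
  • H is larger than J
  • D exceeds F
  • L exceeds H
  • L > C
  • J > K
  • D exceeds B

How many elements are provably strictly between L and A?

The relations place A below L. An element lies strictly between them when it is forced above A and also forced below L.
Above A: {E, K, J, H}. Below L: {F, C, B, E, D, K, J, H}.
Intersection: {E, K, J, H} — 4.

4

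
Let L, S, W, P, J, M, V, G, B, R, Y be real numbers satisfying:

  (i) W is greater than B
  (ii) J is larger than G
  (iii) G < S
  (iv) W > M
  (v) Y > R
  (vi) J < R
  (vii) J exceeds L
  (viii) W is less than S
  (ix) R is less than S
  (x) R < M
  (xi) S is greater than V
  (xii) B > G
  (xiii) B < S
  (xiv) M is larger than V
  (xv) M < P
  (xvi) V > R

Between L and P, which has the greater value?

Chaining the given relations: L < J < R < V < M < P.
So L < P; P is the larger of the two.

P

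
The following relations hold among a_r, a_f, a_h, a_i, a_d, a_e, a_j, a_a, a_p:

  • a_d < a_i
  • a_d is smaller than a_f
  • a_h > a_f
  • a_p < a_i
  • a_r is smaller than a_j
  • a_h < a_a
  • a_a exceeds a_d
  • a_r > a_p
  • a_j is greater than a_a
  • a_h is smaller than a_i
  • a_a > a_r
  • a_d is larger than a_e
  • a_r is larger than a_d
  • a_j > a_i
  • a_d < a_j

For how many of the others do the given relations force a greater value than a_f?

Directly above a_f: a_h.
One step further: a_a, a_i (3 so far).
One step further: a_j (4 so far).
Nothing else is reachable above a_f; 4 in all.

4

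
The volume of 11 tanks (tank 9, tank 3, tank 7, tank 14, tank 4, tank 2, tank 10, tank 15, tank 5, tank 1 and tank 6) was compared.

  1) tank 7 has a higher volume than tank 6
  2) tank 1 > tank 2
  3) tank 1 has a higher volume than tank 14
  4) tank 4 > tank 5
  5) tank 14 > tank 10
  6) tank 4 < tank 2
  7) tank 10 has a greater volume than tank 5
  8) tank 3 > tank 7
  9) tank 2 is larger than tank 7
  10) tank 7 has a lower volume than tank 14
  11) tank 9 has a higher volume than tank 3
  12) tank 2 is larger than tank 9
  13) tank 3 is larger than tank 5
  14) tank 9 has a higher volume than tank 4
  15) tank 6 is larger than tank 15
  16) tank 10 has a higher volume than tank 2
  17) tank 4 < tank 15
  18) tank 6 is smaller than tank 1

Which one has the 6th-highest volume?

Piecing the relations together gives one ordering: tank 5 < tank 4 < tank 15 < tank 6 < tank 7 < tank 3 < tank 9 < tank 2 < tank 10 < tank 14 < tank 1.
Counting 6 from the largest end gives tank 3.

tank 3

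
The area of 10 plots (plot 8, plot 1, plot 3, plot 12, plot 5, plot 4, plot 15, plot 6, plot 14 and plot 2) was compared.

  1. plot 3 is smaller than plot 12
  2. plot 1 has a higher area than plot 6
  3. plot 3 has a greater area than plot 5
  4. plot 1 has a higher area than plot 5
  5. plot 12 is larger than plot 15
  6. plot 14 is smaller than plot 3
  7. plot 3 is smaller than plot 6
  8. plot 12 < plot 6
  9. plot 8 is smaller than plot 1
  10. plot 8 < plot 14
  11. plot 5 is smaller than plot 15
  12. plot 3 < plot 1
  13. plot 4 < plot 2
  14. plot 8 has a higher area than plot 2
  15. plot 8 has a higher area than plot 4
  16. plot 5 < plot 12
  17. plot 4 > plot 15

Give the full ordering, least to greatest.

plot 5 < plot 15 < plot 4 < plot 2 < plot 8 < plot 14 < plot 3 < plot 12 < plot 6 < plot 1

Each adjacent pair is fixed by a given relation: plot 5 < plot 15; plot 15 < plot 4; plot 4 < plot 2; plot 2 < plot 8; plot 8 < plot 14; plot 14 < plot 3; plot 3 < plot 12; plot 12 < plot 6; plot 6 < plot 1. Chaining them end to end gives the full order.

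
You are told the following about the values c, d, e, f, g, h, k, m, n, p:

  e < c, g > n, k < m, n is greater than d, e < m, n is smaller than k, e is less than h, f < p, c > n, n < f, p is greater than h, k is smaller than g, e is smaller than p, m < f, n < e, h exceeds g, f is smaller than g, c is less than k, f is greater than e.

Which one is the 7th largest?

c

Chaining the given pairs: d < n < e < c < k < m < f < g < h < p.
Counting 7 from the largest end gives c.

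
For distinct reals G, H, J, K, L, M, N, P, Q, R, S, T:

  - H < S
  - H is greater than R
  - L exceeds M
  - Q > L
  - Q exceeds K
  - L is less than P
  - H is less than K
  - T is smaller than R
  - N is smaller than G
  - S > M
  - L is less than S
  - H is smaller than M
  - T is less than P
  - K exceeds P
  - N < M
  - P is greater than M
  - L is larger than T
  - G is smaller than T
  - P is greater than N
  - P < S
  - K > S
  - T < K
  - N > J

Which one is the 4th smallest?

T

Chaining the given pairs: J < N < G < T < R < H < M < L < P < S < K < Q.
Counting 4 from the smallest end gives T.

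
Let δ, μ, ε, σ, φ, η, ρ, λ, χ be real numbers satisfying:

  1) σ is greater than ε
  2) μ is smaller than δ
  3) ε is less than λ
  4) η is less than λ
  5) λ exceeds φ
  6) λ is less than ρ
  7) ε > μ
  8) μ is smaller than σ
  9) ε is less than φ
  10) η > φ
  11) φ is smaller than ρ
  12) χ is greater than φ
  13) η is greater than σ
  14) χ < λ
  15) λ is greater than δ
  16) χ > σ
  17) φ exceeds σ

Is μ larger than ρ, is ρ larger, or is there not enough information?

ρ

Link the given pairs in sequence: μ < ε; ε < σ; σ < φ; φ < χ; χ < λ; λ < ρ.
Chaining these gives μ < ε < σ < φ < χ < λ < ρ.
So ρ is larger.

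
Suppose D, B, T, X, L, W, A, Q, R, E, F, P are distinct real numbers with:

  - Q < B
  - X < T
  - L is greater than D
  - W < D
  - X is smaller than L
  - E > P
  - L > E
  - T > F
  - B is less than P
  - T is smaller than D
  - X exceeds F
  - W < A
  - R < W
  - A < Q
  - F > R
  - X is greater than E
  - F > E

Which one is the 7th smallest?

Piecing the relations together gives one ordering: R < W < A < Q < B < P < E < F < X < T < D < L.
The 7th smallest is E.

E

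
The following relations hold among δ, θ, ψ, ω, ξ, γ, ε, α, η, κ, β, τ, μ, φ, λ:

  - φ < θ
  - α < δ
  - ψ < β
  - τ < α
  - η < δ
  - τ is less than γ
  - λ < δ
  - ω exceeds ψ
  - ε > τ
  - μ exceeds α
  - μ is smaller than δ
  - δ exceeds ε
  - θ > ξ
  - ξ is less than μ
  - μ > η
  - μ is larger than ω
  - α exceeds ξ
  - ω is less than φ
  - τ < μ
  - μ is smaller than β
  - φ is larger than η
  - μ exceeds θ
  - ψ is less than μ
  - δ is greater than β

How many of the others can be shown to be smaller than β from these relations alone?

From β the given relations immediately reach ψ, μ.
From those, τ, η, ω, ξ, θ, α — 8 in total.
From those, φ — 9 in total.
No other element is forced below β by the given relations, so the count is 9.

9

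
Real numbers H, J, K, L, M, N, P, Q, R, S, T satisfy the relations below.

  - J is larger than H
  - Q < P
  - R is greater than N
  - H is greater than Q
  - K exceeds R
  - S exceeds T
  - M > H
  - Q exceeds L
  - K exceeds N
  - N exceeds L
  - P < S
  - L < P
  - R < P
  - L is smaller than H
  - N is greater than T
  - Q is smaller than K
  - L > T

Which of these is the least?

T

L is not least since T < L; Q is not least since L < Q; H is not least since Q < H; N is not least since T < N; R is not least since N < R; P is not least since Q < P; S is not least since T < S; J is not least since H < J; M is not least since H < M; K is not least since N < K.
Only T has nothing below it, so T is the least.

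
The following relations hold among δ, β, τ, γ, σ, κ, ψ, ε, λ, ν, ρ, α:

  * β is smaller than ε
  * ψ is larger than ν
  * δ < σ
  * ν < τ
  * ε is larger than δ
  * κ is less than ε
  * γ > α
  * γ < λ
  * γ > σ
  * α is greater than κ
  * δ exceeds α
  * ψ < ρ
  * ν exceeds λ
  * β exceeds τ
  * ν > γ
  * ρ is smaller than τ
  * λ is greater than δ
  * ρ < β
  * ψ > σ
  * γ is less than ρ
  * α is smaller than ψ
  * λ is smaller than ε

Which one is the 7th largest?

The consecutive relations fix a unique order: κ < α < δ < σ < γ < λ < ν < ψ < ρ < τ < β < ε.
The 7th largest is λ.

λ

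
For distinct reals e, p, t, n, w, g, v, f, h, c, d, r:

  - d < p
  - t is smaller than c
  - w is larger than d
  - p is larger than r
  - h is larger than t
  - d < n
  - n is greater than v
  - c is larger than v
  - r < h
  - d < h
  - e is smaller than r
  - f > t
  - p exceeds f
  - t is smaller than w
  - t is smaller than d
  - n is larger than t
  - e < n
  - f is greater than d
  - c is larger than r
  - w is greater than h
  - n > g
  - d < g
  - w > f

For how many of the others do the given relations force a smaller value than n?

5

Directly below n: t, d, v, e, g.
No other element is forced below n by the given relations, so the count is 5.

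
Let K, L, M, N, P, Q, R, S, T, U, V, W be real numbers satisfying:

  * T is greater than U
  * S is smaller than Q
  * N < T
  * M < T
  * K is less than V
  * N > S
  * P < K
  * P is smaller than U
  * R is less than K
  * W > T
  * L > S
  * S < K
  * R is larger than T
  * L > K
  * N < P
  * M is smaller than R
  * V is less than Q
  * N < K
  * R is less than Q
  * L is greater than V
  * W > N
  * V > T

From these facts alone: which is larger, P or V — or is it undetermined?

Following the relations from P: P < U < T < R < K < V.
So V is larger.

V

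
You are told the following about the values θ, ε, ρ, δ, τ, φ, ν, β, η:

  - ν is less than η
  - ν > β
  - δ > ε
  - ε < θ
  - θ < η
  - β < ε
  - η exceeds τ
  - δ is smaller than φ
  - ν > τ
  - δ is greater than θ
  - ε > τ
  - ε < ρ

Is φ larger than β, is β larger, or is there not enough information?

The relevant relations are β < ε; ε < θ; θ < δ; δ < φ.
Together: β < ε < θ < δ < φ.
So φ is larger.

φ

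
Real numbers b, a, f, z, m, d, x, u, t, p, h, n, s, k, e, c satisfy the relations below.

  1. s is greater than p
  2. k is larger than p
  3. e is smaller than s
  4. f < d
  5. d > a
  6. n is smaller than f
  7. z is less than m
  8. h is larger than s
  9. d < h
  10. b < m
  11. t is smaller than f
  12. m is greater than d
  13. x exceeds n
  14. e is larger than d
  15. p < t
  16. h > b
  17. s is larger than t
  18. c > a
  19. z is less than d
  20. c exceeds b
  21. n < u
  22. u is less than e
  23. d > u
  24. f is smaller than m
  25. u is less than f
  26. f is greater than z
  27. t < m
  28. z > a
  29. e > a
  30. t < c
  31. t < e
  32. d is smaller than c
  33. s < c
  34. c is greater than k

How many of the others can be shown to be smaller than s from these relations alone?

Directly below s: p, t, e.
One step further: a, u, d (6 so far).
One step further: n, z, f (9 so far).
Nothing else is reachable below s; 9 in all.

9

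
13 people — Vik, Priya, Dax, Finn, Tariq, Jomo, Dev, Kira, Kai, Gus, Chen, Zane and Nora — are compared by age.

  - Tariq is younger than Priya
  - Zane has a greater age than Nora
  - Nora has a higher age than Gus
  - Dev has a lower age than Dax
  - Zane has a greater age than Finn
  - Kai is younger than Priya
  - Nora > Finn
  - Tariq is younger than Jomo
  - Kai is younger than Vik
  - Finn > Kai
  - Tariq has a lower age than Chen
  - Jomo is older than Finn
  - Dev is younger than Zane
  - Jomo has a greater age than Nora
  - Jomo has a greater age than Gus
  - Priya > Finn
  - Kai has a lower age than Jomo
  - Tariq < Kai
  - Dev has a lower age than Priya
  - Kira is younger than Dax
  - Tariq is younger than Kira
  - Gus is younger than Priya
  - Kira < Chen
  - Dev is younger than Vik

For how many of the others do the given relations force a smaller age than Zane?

6

Directly below Zane: Finn, Nora, Dev.
One step further: Kai, Gus (5 so far).
One step further: Tariq (6 so far).
No other element is forced below Zane by the given relations, so the count is 6.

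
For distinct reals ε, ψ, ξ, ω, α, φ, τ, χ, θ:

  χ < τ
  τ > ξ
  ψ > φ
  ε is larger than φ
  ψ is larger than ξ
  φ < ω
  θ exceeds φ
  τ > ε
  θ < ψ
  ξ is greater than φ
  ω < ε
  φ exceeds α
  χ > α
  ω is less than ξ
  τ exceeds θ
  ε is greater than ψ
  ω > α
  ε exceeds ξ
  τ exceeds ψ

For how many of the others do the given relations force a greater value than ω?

4

The elements the relations force above ω are ξ, ψ, ε, τ — no chain reaches any other.
That is 4.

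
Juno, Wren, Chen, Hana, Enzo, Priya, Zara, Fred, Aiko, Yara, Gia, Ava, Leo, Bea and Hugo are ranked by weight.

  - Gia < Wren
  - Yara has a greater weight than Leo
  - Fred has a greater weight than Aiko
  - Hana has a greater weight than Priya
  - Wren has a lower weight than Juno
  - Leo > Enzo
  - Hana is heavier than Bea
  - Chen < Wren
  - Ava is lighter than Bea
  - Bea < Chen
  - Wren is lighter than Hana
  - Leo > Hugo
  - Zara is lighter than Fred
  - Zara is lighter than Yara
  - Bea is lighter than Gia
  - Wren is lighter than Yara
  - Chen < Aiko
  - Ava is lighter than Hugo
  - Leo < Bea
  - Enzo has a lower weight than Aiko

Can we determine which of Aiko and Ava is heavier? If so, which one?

Ava < Hugo and Hugo < Leo give Ava < Leo.
With Leo < Bea: Ava < Hugo < Leo < Bea.
With Bea < Chen: Ava < Hugo < Leo < Bea < Chen.
With Chen < Aiko: Ava < Hugo < Leo < Bea < Chen < Aiko.
So Aiko is heavier.

Aiko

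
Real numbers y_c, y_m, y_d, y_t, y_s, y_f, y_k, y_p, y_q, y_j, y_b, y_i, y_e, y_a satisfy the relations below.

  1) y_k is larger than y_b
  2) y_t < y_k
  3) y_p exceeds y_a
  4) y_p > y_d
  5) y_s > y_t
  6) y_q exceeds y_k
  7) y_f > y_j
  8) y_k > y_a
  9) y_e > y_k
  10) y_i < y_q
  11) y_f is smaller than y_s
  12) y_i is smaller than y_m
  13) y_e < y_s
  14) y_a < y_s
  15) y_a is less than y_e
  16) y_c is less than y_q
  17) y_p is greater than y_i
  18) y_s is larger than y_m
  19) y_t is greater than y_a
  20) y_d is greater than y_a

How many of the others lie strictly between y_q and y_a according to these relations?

2

Chaining upward from y_a reaches: y_t, y_k, y_d, y_e, y_p, y_s.
Chaining downward from y_q reaches: y_i, y_t, y_b, y_k, y_c.
Strictly between y_a and y_q are those in both lists: y_t, y_k — 2 elements.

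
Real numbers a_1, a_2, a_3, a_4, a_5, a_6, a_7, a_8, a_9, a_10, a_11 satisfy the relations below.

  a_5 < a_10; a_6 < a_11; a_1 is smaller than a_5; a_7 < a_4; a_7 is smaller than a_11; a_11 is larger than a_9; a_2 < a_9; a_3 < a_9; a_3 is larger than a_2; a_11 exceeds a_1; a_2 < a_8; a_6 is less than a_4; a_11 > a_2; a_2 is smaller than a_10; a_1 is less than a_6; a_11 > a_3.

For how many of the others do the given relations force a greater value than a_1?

5

The elements the relations force above a_1 are a_6, a_5, a_10, a_4, a_11 — no chain reaches any other.
That is 5.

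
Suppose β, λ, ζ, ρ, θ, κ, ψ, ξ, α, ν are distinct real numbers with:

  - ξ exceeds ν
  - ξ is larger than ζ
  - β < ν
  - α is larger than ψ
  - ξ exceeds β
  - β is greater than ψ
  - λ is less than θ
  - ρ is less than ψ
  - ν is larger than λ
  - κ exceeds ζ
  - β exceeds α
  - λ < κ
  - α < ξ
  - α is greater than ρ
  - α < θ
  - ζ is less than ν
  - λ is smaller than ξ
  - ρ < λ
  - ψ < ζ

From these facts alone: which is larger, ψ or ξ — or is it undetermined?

Following the relations from ψ: ψ < α < β < ν < ξ.
So ξ is larger.

ξ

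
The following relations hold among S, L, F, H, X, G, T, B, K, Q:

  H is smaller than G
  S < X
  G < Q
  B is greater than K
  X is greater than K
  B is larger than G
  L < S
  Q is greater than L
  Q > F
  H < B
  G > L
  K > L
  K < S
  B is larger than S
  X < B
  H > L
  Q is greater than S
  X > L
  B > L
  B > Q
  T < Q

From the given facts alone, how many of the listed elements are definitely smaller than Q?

Directly below Q: L, F, T, G, S.
One step further: H, K (7 so far).
Nothing else is reachable below Q; 7 in all.

7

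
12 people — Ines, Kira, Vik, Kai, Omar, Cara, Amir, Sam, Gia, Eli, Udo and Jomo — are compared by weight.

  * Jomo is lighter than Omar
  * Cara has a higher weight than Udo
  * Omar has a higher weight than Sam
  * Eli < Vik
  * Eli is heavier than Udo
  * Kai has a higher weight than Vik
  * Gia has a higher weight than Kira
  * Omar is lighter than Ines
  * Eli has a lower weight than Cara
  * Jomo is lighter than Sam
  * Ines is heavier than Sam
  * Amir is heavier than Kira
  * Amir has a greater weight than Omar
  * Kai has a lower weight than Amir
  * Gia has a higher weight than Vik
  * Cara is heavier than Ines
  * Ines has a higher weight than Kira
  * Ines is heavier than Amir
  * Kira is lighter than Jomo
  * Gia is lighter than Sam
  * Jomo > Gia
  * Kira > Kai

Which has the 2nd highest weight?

Ines

Piecing the relations together gives one ordering: Udo < Eli < Vik < Kai < Kira < Gia < Jomo < Sam < Omar < Amir < Ines < Cara.
Counting 2 from the largest end gives Ines.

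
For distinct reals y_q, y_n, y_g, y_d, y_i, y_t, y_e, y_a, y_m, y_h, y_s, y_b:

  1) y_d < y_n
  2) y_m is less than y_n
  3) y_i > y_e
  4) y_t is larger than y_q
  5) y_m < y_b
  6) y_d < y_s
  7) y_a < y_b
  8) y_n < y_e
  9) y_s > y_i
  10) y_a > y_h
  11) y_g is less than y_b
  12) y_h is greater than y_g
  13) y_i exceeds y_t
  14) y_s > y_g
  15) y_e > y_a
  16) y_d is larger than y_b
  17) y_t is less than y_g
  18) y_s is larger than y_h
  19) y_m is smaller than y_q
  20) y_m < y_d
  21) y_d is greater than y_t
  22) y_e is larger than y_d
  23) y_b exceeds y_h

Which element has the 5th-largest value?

The consecutive relations fix a unique order: y_m < y_q < y_t < y_g < y_h < y_a < y_b < y_d < y_n < y_e < y_i < y_s.
The 5th largest is y_d.

y_d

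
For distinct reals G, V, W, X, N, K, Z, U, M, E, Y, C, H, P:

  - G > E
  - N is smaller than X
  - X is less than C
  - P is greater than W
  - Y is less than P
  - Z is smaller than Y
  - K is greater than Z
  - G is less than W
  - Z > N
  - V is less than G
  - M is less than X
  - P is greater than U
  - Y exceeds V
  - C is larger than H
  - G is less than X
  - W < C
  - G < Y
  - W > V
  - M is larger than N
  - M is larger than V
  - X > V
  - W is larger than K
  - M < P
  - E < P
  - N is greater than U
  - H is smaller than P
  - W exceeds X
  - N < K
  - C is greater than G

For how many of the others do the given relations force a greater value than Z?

5

The elements the relations force above Z are Y, K, W, C, P — no chain reaches any other.
That is 5.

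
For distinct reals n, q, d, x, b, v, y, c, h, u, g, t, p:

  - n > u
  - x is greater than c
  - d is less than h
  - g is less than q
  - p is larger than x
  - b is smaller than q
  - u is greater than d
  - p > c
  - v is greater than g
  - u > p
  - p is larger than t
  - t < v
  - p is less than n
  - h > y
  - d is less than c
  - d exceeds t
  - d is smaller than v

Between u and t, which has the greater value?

t < d and d < c give t < c.
With c < x: t < d < c < x.
Then x < p extends the chain to p.
Then p < u extends the chain to u.
So t < u; u is the larger of the two.

u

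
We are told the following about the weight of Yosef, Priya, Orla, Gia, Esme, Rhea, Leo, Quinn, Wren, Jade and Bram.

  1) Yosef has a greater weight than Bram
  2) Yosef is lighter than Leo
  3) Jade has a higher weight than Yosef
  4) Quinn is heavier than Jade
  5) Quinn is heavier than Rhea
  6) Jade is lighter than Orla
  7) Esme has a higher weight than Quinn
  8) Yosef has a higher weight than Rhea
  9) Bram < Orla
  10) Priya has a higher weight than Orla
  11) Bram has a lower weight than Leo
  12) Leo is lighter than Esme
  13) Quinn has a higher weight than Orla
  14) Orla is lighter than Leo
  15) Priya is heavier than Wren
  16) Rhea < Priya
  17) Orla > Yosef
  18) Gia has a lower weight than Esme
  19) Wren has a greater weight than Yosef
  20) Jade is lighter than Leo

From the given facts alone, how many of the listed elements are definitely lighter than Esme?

8

The elements the relations force below Esme are Bram, Rhea, Yosef, Jade, Orla, Gia, Leo, Quinn — no chain reaches any other.
That is 8.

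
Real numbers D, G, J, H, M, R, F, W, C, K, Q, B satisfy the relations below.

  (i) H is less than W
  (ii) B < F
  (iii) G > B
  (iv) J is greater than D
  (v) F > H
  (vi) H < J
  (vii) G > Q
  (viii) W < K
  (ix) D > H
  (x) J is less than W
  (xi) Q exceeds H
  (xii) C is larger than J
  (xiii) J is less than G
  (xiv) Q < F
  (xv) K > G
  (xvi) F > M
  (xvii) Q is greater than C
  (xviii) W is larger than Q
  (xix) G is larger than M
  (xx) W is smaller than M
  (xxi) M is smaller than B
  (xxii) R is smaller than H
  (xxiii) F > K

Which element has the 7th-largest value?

The consecutive relations fix a unique order: R < H < D < J < C < Q < W < M < B < G < K < F.
Counting 7 from the largest end gives Q.

Q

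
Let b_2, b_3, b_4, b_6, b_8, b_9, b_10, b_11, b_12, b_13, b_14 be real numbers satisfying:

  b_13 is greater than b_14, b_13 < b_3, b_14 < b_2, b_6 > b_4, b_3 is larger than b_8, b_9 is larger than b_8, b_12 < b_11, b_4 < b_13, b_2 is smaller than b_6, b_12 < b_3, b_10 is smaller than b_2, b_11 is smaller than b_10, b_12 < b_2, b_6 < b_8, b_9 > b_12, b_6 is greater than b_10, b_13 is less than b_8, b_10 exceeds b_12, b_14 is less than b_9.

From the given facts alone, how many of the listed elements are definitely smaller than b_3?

9

The elements the relations force below b_3 are b_4, b_14, b_12, b_11, b_13, b_10, b_2, b_6, b_8 — no chain reaches any other.
That is 9.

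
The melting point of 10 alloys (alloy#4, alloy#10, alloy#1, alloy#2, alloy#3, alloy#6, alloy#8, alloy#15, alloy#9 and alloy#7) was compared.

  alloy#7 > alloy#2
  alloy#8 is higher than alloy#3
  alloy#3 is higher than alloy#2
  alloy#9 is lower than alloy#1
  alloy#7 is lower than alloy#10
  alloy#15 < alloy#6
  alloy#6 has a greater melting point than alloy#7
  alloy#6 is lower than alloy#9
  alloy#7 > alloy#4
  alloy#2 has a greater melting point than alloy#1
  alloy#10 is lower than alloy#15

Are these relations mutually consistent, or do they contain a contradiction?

inconsistent

We have alloy#2 < alloy#7 stated directly, yet also alloy#7 < alloy#10 < alloy#15 < alloy#6 < alloy#9 < alloy#1 < alloy#2 by chaining the others — so alloy#7 < alloy#2. Contradiction.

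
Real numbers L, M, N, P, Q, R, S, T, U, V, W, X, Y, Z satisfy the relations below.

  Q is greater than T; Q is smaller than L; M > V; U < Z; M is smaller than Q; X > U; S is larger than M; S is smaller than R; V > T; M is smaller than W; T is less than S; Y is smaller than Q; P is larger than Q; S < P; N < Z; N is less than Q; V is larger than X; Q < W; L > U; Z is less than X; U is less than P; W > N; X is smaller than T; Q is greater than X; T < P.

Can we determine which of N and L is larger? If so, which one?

L

N < Z and Z < X give N < X.
Then X < T extends the chain to T.
With T < V: N < Z < X < T < V.
Then V < M extends the chain to M.
Then M < Q extends the chain to Q.
With Q < L: N < Z < X < T < V < M < Q < L.
So L is larger.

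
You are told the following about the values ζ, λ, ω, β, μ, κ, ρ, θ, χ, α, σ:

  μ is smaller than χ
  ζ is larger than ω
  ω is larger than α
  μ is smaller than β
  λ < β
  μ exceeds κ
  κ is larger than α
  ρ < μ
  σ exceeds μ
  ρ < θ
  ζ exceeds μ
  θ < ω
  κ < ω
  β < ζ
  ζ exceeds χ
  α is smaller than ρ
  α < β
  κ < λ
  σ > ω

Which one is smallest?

Chaining upward from α: directly above it, ρ, κ, ω, β; then θ, μ, λ, ζ, σ; then χ.
That covers every other element, and nothing is given below α, so α is the smallest.

α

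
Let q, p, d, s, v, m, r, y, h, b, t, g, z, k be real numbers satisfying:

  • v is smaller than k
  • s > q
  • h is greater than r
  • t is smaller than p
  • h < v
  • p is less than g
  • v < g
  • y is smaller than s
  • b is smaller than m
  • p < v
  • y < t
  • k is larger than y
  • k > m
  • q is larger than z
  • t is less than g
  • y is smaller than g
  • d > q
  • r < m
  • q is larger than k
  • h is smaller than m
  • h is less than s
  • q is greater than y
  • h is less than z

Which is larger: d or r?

r < h and h < v give r < v.
Then v < k extends the chain to k.
With k < q: r < h < v < k < q.
Then q < d extends the chain to d.
So r < d; d is the larger of the two.

d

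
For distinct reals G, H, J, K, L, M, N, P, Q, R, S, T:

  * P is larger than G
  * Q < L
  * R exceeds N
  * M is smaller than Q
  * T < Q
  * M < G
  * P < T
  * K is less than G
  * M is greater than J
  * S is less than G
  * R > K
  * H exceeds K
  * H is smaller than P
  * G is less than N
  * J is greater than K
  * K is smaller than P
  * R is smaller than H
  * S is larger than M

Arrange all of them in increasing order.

K < J < M < S < G < N < R < H < P < T < Q < L

The consecutive links are each given: K < J; J < M; M < S; S < G; G < N; N < R; R < H; H < P; P < T; T < Q; Q < L.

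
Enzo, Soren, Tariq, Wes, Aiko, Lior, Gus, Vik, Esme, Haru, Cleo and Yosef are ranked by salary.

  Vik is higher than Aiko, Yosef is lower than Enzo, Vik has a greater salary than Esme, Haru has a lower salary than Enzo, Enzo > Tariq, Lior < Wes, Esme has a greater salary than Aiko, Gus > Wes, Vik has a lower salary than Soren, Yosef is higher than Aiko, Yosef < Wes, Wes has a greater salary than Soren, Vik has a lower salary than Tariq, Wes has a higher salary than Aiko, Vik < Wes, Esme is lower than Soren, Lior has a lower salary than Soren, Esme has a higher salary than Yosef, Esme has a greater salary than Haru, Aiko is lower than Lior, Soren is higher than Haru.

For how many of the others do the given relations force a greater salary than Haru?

7

From Haru the given relations immediately reach Esme, Soren, Enzo.
From those, Vik, Wes — 5 in total.
From those, Tariq, Gus — 7 in total.
Nothing else is reachable above Haru; 7 in all.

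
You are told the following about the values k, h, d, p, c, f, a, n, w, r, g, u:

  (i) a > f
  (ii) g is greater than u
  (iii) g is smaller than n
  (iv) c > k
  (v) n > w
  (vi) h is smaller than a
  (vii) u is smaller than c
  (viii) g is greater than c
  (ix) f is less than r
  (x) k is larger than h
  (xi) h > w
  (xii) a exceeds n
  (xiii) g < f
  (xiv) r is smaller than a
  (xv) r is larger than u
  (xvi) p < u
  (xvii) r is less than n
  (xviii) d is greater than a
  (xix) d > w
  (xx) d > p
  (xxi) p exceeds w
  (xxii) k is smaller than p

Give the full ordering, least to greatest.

The consecutive links are each given: w < h; h < k; k < p; p < u; u < c; c < g; g < f; f < r; r < n; n < a; a < d.

w < h < k < p < u < c < g < f < r < n < a < d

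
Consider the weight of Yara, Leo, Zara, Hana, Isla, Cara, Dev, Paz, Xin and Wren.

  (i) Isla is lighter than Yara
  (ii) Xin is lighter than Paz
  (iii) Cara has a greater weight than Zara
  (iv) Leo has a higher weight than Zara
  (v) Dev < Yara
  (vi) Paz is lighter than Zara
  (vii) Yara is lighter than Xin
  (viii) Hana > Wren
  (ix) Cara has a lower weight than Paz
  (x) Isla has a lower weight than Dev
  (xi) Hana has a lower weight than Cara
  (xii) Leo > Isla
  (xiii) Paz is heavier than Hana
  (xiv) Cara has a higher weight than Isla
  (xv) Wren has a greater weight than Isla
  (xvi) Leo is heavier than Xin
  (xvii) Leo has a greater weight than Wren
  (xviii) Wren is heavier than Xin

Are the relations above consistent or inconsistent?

We have Zara < Cara stated directly, yet also Cara < Paz < Zara by chaining the others — so Cara < Zara. Contradiction.

inconsistent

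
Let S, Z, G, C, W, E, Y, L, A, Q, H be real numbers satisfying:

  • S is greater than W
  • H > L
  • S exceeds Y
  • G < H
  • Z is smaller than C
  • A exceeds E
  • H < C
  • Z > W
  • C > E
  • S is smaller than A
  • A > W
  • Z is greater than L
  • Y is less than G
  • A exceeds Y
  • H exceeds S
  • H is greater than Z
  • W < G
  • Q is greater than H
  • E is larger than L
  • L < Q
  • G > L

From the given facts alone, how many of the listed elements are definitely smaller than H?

The elements the relations force below H are L, W, Y, Z, S, G — no chain reaches any other.
That is 6.

6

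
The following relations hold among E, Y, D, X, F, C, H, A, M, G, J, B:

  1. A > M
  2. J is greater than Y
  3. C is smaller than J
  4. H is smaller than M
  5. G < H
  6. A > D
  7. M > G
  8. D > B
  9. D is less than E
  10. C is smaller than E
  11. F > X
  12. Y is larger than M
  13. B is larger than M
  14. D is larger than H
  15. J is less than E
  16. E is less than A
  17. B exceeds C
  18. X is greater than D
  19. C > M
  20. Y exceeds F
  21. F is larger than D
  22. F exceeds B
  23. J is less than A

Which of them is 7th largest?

D

Chaining the given pairs: G < H < M < C < B < D < X < F < Y < J < E < A.
The 7th largest is D.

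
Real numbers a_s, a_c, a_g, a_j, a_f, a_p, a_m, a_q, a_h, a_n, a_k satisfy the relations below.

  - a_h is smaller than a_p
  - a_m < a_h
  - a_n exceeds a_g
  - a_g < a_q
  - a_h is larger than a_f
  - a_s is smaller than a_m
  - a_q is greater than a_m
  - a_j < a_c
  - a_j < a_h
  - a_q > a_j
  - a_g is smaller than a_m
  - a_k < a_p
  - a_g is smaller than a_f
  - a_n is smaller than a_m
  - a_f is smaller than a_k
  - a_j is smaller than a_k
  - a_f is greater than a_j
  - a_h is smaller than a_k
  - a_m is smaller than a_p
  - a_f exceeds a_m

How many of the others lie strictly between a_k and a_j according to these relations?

2

Chaining upward from a_j reaches: a_f, a_q, a_c, a_h, a_p.
Chaining downward from a_k reaches: a_s, a_g, a_n, a_m, a_f, a_h.
Strictly between a_j and a_k are those in both lists: a_f, a_h — 2 elements.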